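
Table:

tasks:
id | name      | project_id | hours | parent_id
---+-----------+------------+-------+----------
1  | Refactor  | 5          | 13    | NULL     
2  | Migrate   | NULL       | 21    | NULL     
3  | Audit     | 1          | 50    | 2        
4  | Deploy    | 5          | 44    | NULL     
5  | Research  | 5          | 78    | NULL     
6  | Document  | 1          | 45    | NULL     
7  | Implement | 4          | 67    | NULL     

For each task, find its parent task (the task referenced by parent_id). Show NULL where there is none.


This is a self-join: tasks is joined to a second copy of itself, matching each row's parent_id to another row's id. Use LEFT JOIN so rows with parent_id=NULL are kept.
  - task 1 (Refactor): parent_id=NULL -> NULL
  - task 2 (Migrate): parent_id=NULL -> NULL
  - task 3 (Audit): parent_id=2 -> Migrate
  - task 4 (Deploy): parent_id=NULL -> NULL
  - task 5 (Research): parent_id=NULL -> NULL
  - task 6 (Document): parent_id=NULL -> NULL
  - task 7 (Implement): parent_id=NULL -> NULL

SQL:
SELECT a.name AS item, b.name AS parent
FROM tasks a
LEFT JOIN tasks b ON a.parent_id = b.id

Result:
item      | parent 
----------+--------
Refactor  | NULL   
Migrate   | NULL   
Audit     | Migrate
Deploy    | NULL   
Research  | NULL   
Document  | NULL   
Implement | NULL   


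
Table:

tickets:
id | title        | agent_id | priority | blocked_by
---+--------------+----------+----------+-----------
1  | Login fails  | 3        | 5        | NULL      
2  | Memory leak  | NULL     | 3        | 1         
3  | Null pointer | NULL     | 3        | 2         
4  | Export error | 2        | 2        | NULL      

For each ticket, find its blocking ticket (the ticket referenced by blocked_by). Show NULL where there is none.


This is a self-join: tickets is joined to a second copy of itself, matching each row's blocked_by to another row's id. Use LEFT JOIN so rows with blocked_by=NULL are kept.
  - ticket 1 (Login fails): blocked_by=NULL -> NULL
  - ticket 2 (Memory leak): blocked_by=1 -> Login fails
  - ticket 3 (Null pointer): blocked_by=2 -> Memory leak
  - ticket 4 (Export error): blocked_by=NULL -> NULL

SQL:
SELECT a.title AS item, b.title AS blocked_by
FROM tickets a
LEFT JOIN tickets b ON a.blocked_by = b.id

Result:
item         | blocked_by 
-------------+------------
Login fails  | NULL       
Memory leak  | Login fails
Null pointer | Memory leak
Export error | NULL       


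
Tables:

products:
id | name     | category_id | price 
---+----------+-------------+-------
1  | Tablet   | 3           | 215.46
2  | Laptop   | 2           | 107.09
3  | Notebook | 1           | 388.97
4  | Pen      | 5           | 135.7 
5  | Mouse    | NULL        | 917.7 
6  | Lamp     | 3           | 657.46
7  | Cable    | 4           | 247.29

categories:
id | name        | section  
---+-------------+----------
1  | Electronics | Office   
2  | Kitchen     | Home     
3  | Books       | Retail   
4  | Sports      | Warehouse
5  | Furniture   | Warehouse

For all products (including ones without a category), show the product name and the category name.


LEFT JOIN keeps every row from products (the left table); where category_id has no match in categories, the category columns become NULL. Walk through each product:
  - product 1 (Tablet): category_id=3 -> matches Books
  - product 2 (Laptop): category_id=2 -> matches Kitchen
  - product 3 (Notebook): category_id=1 -> matches Electronics
  - product 4 (Pen): category_id=5 -> matches Furniture
  - product 5 (Mouse): category_id=NULL, no match -> kept with NULL
  - product 6 (Lamp): category_id=3 -> matches Books
  - product 7 (Cable): category_id=4 -> matches Sports
All 7 rows appear; 1 has NULL category.

SQL:
SELECT a.name, b.name AS category
FROM products a
LEFT JOIN categories b ON a.category_id = b.id

Result:
name     | category   
---------+------------
Tablet   | Books      
Laptop   | Kitchen    
Notebook | Electronics
Pen      | Furniture  
Mouse    | NULL       
Lamp     | Books      
Cable    | Sports     


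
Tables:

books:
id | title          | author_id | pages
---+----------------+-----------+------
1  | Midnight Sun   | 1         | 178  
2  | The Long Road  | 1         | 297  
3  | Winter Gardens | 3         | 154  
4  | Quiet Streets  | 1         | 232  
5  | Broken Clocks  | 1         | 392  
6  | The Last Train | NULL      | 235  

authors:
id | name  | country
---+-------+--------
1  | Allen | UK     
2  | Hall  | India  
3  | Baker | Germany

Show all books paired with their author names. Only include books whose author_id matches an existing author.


INNER JOIN keeps only books rows whose author_id matches an id in authors. Walk through each book:
  - book 1 (Midnight Sun): author_id=1 -> matches Allen
  - book 2 (The Long Road): author_id=1 -> matches Allen
  - book 3 (Winter Gardens): author_id=3 -> matches Baker
  - book 4 (Quiet Streets): author_id=1 -> matches Allen
  - book 5 (Broken Clocks): author_id=1 -> matches Allen
  - book 6 (The Last Train): author_id=NULL, no match -> dropped
So 1 of 6 rows is dropped.

SQL:
SELECT a.title, b.name AS author
FROM books a
INNER JOIN authors b ON a.author_id = b.id

Result:
title          | author
---------------+-------
Midnight Sun   | Allen 
The Long Road  | Allen 
Winter Gardens | Baker 
Quiet Streets  | Allen 
Broken Clocks  | Allen 


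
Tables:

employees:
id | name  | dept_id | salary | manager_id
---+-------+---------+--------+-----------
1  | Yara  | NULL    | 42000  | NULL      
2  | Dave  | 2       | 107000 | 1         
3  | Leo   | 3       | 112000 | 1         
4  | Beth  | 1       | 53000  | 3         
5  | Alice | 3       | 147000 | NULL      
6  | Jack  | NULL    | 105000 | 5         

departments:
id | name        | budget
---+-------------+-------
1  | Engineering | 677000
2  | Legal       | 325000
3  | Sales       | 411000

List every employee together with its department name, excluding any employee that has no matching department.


INNER JOIN keeps only employees rows whose dept_id matches an id in departments. Walk through each employee:
  - employee 1 (Yara): dept_id=NULL, no match -> dropped
  - employee 2 (Dave): dept_id=2 -> matches Legal
  - employee 3 (Leo): dept_id=3 -> matches Sales
  - employee 4 (Beth): dept_id=1 -> matches Engineering
  - employee 5 (Alice): dept_id=3 -> matches Sales
  - employee 6 (Jack): dept_id=NULL, no match -> dropped
So 2 of 6 rows are dropped.

SQL:
SELECT a.name, b.name AS department
FROM employees a
INNER JOIN departments b ON a.dept_id = b.id

Result:
name  | department 
------+------------
Dave  | Legal      
Leo   | Sales      
Beth  | Engineering
Alice | Sales      


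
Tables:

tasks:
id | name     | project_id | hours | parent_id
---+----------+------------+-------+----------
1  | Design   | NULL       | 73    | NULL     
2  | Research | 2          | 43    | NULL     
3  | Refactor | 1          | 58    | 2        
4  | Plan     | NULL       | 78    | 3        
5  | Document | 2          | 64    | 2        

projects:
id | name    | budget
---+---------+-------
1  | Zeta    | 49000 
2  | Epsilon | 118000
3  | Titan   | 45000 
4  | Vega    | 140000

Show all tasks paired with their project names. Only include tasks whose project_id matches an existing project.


INNER JOIN keeps only tasks rows whose project_id matches an id in projects. Walk through each task:
  - task 1 (Design): project_id=NULL, no match -> dropped
  - task 2 (Research): project_id=2 -> matches Epsilon
  - task 3 (Refactor): project_id=1 -> matches Zeta
  - task 4 (Plan): project_id=NULL, no match -> dropped
  - task 5 (Document): project_id=2 -> matches Epsilon
So 2 of 5 rows are dropped.

SQL:
SELECT a.name, b.name AS project
FROM tasks a
INNER JOIN projects b ON a.project_id = b.id

Result:
name     | project
---------+--------
Research | Epsilon
Refactor | Zeta   
Document | Epsilon


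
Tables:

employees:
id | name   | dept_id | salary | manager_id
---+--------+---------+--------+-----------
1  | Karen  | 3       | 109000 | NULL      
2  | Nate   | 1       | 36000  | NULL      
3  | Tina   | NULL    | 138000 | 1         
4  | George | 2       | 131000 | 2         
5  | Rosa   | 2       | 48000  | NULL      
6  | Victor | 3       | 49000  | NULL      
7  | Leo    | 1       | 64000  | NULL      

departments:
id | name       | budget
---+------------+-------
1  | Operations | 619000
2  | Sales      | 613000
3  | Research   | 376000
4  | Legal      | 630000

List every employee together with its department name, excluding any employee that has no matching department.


INNER JOIN keeps only employees rows whose dept_id matches an id in departments. Walk through each employee:
  - employee 1 (Karen): dept_id=3 -> matches Research
  - employee 2 (Nate): dept_id=1 -> matches Operations
  - employee 3 (Tina): dept_id=NULL, no match -> dropped
  - employee 4 (George): dept_id=2 -> matches Sales
  - employee 5 (Rosa): dept_id=2 -> matches Sales
  - employee 6 (Victor): dept_id=3 -> matches Research
  - employee 7 (Leo): dept_id=1 -> matches Operations
So 1 of 7 rows is dropped.

SQL:
SELECT a.name, b.name AS department
FROM employees a
INNER JOIN departments b ON a.dept_id = b.id

Result:
name   | department
-------+-----------
Karen  | Research  
Nate   | Operations
George | Sales     
Rosa   | Sales     
Victor | Research  
Leo    | Operations


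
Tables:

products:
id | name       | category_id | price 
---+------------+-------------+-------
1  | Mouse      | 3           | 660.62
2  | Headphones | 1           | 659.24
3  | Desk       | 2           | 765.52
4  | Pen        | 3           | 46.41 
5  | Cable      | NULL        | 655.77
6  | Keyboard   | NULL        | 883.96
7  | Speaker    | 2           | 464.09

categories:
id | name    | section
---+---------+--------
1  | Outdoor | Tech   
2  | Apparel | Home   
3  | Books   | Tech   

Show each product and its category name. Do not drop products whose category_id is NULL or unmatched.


LEFT JOIN keeps every row from products (the left table); where category_id has no match in categories, the category columns become NULL. Walk through each product:
  - product 1 (Mouse): category_id=3 -> matches Books
  - product 2 (Headphones): category_id=1 -> matches Outdoor
  - product 3 (Desk): category_id=2 -> matches Apparel
  - product 4 (Pen): category_id=3 -> matches Books
  - product 5 (Cable): category_id=NULL, no match -> kept with NULL
  - product 6 (Keyboard): category_id=NULL, no match -> kept with NULL
  - product 7 (Speaker): category_id=2 -> matches Apparel
All 7 rows appear; 2 have NULL category.

SQL:
SELECT a.name, b.name AS category
FROM products a
LEFT JOIN categories b ON a.category_id = b.id

Result:
name       | category
-----------+---------
Mouse      | Books   
Headphones | Outdoor 
Desk       | Apparel 
Pen        | Books   
Cable      | NULL    
Keyboard   | NULL    
Speaker    | Apparel 


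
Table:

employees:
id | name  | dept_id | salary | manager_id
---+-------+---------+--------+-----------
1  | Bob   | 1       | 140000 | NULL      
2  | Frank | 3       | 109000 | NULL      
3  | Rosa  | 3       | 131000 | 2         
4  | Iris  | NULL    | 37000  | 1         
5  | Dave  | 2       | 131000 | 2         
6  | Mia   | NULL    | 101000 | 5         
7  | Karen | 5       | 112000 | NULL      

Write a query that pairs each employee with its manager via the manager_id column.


This is a self-join: employees is joined to a second copy of itself, matching each row's manager_id to another row's id. Use LEFT JOIN so rows with manager_id=NULL are kept.
  - employee 1 (Bob): manager_id=NULL -> NULL
  - employee 2 (Frank): manager_id=NULL -> NULL
  - employee 3 (Rosa): manager_id=2 -> Frank
  - employee 4 (Iris): manager_id=1 -> Bob
  - employee 5 (Dave): manager_id=2 -> Frank
  - employee 6 (Mia): manager_id=5 -> Dave
  - employee 7 (Karen): manager_id=NULL -> NULL

SQL:
SELECT a.name AS item, b.name AS manager
FROM employees a
LEFT JOIN employees b ON a.manager_id = b.id

Result:
item  | manager
------+--------
Bob   | NULL   
Frank | NULL   
Rosa  | Frank  
Iris  | Bob    
Dave  | Frank  
Mia   | Dave   
Karen | NULL   


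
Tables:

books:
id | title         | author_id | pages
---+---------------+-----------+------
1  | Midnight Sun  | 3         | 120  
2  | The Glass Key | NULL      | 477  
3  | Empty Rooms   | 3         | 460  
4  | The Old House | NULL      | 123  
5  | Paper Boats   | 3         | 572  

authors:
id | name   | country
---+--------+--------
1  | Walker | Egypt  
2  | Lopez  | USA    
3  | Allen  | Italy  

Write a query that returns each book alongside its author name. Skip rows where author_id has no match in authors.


INNER JOIN keeps only books rows whose author_id matches an id in authors. Walk through each book:
  - book 1 (Midnight Sun): author_id=3 -> matches Allen
  - book 2 (The Glass Key): author_id=NULL, no match -> dropped
  - book 3 (Empty Rooms): author_id=3 -> matches Allen
  - book 4 (The Old House): author_id=NULL, no match -> dropped
  - book 5 (Paper Boats): author_id=3 -> matches Allen
So 2 of 5 rows are dropped.

SQL:
SELECT a.title, b.name AS author
FROM books a
INNER JOIN authors b ON a.author_id = b.id

Result:
title        | author
-------------+-------
Midnight Sun | Allen 
Empty Rooms  | Allen 
Paper Boats  | Allen 


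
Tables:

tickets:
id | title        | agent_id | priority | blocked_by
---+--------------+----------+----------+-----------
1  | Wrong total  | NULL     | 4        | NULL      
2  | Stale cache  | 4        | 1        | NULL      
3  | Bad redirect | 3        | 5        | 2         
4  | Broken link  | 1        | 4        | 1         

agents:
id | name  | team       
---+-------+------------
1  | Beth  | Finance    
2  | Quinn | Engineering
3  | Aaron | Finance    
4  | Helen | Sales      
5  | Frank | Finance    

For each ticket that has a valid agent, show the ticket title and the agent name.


INNER JOIN keeps only tickets rows whose agent_id matches an id in agents. Walk through each ticket:
  - ticket 1 (Wrong total): agent_id=NULL, no match -> dropped
  - ticket 2 (Stale cache): agent_id=4 -> matches Helen
  - ticket 3 (Bad redirect): agent_id=3 -> matches Aaron
  - ticket 4 (Broken link): agent_id=1 -> matches Beth
So 1 of 4 rows is dropped.

SQL:
SELECT a.title, b.name AS agent
FROM tickets a
INNER JOIN agents b ON a.agent_id = b.id

Result:
title        | agent
-------------+------
Stale cache  | Helen
Bad redirect | Aaron
Broken link  | Beth 


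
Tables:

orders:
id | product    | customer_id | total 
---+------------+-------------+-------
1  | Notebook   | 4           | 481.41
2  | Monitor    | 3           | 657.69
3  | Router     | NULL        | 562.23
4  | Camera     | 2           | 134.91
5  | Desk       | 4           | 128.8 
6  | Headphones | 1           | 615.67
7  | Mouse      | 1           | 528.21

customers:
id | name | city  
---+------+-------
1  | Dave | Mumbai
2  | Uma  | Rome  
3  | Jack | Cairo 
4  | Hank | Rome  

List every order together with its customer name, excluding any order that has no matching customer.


INNER JOIN keeps only orders rows whose customer_id matches an id in customers. Walk through each order:
  - order 1 (Notebook): customer_id=4 -> matches Hank
  - order 2 (Monitor): customer_id=3 -> matches Jack
  - order 3 (Router): customer_id=NULL, no match -> dropped
  - order 4 (Camera): customer_id=2 -> matches Uma
  - order 5 (Desk): customer_id=4 -> matches Hank
  - order 6 (Headphones): customer_id=1 -> matches Dave
  - order 7 (Mouse): customer_id=1 -> matches Dave
So 1 of 7 rows is dropped.

SQL:
SELECT a.product, b.name AS customer
FROM orders a
INNER JOIN customers b ON a.customer_id = b.id

Result:
product    | customer
-----------+---------
Notebook   | Hank    
Monitor    | Jack    
Camera     | Uma     
Desk       | Hank    
Headphones | Dave    
Mouse      | Dave    


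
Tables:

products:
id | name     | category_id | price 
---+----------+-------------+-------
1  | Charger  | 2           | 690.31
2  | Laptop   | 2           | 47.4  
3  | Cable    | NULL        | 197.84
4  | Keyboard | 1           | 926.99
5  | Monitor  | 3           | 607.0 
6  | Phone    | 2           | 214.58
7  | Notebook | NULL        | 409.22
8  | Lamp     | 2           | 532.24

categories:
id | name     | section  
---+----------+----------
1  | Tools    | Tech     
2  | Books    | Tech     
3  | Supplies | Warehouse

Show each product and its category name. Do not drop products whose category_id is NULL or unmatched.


LEFT JOIN keeps every row from products (the left table); where category_id has no match in categories, the category columns become NULL. Walk through each product:
  - product 1 (Charger): category_id=2 -> matches Books
  - product 2 (Laptop): category_id=2 -> matches Books
  - product 3 (Cable): category_id=NULL, no match -> kept with NULL
  - product 4 (Keyboard): category_id=1 -> matches Tools
  - product 5 (Monitor): category_id=3 -> matches Supplies
  - product 6 (Phone): category_id=2 -> matches Books
  - product 7 (Notebook): category_id=NULL, no match -> kept with NULL
  - product 8 (Lamp): category_id=2 -> matches Books
All 8 rows appear; 2 have NULL category.

SQL:
SELECT a.name, b.name AS category
FROM products a
LEFT JOIN categories b ON a.category_id = b.id

Result:
name     | category
---------+---------
Charger  | Books   
Laptop   | Books   
Cable    | NULL    
Keyboard | Tools   
Monitor  | Supplies
Phone    | Books   
Notebook | NULL    
Lamp     | Books   


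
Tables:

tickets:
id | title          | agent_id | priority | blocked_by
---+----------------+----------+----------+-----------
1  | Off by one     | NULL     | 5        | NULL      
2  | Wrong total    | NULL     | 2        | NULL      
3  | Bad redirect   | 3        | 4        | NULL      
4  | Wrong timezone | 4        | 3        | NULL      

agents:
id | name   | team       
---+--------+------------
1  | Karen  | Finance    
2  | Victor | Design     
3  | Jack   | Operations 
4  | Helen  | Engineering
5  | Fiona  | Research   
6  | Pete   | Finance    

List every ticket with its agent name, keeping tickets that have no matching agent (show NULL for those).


LEFT JOIN keeps every row from tickets (the left table); where agent_id has no match in agents, the agent columns become NULL. Walk through each ticket:
  - ticket 1 (Off by one): agent_id=NULL, no match -> kept with NULL
  - ticket 2 (Wrong total): agent_id=NULL, no match -> kept with NULL
  - ticket 3 (Bad redirect): agent_id=3 -> matches Jack
  - ticket 4 (Wrong timezone): agent_id=4 -> matches Helen
All 4 rows appear; 2 have NULL agent.

SQL:
SELECT a.title, b.name AS agent
FROM tickets a
LEFT JOIN agents b ON a.agent_id = b.id

Result:
title          | agent
---------------+------
Off by one     | NULL 
Wrong total    | NULL 
Bad redirect   | Jack 
Wrong timezone | Helen


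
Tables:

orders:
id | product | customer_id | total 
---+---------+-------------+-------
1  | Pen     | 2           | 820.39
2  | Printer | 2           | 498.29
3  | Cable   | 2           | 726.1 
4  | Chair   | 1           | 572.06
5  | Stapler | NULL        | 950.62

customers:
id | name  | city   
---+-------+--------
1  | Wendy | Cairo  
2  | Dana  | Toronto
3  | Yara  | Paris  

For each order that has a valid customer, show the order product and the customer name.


INNER JOIN keeps only orders rows whose customer_id matches an id in customers. Walk through each order:
  - order 1 (Pen): customer_id=2 -> matches Dana
  - order 2 (Printer): customer_id=2 -> matches Dana
  - order 3 (Cable): customer_id=2 -> matches Dana
  - order 4 (Chair): customer_id=1 -> matches Wendy
  - order 5 (Stapler): customer_id=NULL, no match -> dropped
So 1 of 5 rows is dropped.

SQL:
SELECT a.product, b.name AS customer
FROM orders a
INNER JOIN customers b ON a.customer_id = b.id

Result:
product | customer
--------+---------
Pen     | Dana    
Printer | Dana    
Cable   | Dana    
Chair   | Wendy   


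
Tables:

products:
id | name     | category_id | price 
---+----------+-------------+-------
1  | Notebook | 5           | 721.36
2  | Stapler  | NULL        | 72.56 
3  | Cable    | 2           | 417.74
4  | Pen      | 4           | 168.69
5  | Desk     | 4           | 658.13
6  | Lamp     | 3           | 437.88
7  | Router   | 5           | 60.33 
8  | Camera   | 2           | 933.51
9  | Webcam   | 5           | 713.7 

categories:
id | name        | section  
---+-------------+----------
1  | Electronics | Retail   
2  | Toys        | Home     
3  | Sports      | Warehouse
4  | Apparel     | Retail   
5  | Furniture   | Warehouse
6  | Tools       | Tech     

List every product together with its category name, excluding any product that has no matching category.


INNER JOIN keeps only products rows whose category_id matches an id in categories. Walk through each product:
  - product 1 (Notebook): category_id=5 -> matches Furniture
  - product 2 (Stapler): category_id=NULL, no match -> dropped
  - product 3 (Cable): category_id=2 -> matches Toys
  - product 4 (Pen): category_id=4 -> matches Apparel
  - product 5 (Desk): category_id=4 -> matches Apparel
  - product 6 (Lamp): category_id=3 -> matches Sports
  - product 7 (Router): category_id=5 -> matches Furniture
  - product 8 (Camera): category_id=2 -> matches Toys
  - product 9 (Webcam): category_id=5 -> matches Furniture
So 1 of 9 rows is dropped.

SQL:
SELECT a.name, b.name AS category
FROM products a
INNER JOIN categories b ON a.category_id = b.id

Result:
name     | category 
---------+----------
Notebook | Furniture
Cable    | Toys     
Pen      | Apparel  
Desk     | Apparel  
Lamp     | Sports   
Router   | Furniture
Camera   | Toys     
Webcam   | Furniture


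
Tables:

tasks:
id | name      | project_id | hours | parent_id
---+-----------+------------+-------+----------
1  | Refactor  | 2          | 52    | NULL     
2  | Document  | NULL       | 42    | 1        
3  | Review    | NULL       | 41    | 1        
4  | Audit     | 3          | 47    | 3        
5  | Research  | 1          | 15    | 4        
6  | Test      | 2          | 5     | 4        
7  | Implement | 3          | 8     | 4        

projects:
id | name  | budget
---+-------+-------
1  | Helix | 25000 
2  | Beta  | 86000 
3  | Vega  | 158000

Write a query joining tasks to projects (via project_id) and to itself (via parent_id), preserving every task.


Two LEFT JOINs from the same base table tasks: one to projects via project_id, one to tasks itself via parent_id. Both are LEFT so every task is preserved.
Match against projects:
  - task 1 (Refactor): project_id=2 -> matches Beta
  - task 2 (Document): project_id=NULL, no match -> kept with NULL
  - task 3 (Review): project_id=NULL, no match -> kept with NULL
  - task 4 (Audit): project_id=3 -> matches Vega
  - task 5 (Research): project_id=1 -> matches Helix
  - task 6 (Test): project_id=2 -> matches Beta
  - task 7 (Implement): project_id=3 -> matches Vega
Match against tasks (self):
  - task 1 (Refactor): parent_id=NULL -> NULL
  - task 2 (Document): parent_id=1 -> Refactor
  - task 3 (Review): parent_id=1 -> Refactor
  - task 4 (Audit): parent_id=3 -> Review
  - task 5 (Research): parent_id=4 -> Audit
  - task 6 (Test): parent_id=4 -> Audit
  - task 7 (Implement): parent_id=4 -> Audit

SQL:
SELECT a.name, b.name AS project, c.name AS parent
FROM tasks a
LEFT JOIN projects b ON a.project_id = b.id
LEFT JOIN tasks c ON a.parent_id = c.id

Result:
name      | project | parent  
----------+---------+---------
Refactor  | Beta    | NULL    
Document  | NULL    | Refactor
Review    | NULL    | Refactor
Audit     | Vega    | Review  
Research  | Helix   | Audit   
Test      | Beta    | Audit   
Implement | Vega    | Audit   


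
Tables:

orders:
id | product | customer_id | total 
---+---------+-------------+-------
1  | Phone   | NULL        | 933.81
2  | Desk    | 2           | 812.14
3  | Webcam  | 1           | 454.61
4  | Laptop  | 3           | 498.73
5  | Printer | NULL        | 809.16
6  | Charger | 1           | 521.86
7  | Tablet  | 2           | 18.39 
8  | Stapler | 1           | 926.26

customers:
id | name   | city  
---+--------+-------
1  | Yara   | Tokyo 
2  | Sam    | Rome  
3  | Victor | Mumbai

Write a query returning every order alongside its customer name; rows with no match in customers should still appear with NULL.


LEFT JOIN keeps every row from orders (the left table); where customer_id has no match in customers, the customer columns become NULL. Walk through each order:
  - order 1 (Phone): customer_id=NULL, no match -> kept with NULL
  - order 2 (Desk): customer_id=2 -> matches Sam
  - order 3 (Webcam): customer_id=1 -> matches Yara
  - order 4 (Laptop): customer_id=3 -> matches Victor
  - order 5 (Printer): customer_id=NULL, no match -> kept with NULL
  - order 6 (Charger): customer_id=1 -> matches Yara
  - order 7 (Tablet): customer_id=2 -> matches Sam
  - order 8 (Stapler): customer_id=1 -> matches Yara
All 8 rows appear; 2 have NULL customer.

SQL:
SELECT a.product, b.name AS customer
FROM orders a
LEFT JOIN customers b ON a.customer_id = b.id

Result:
product | customer
--------+---------
Phone   | NULL    
Desk    | Sam     
Webcam  | Yara    
Laptop  | Victor  
Printer | NULL    
Charger | Yara    
Tablet  | Sam     
Stapler | Yara    


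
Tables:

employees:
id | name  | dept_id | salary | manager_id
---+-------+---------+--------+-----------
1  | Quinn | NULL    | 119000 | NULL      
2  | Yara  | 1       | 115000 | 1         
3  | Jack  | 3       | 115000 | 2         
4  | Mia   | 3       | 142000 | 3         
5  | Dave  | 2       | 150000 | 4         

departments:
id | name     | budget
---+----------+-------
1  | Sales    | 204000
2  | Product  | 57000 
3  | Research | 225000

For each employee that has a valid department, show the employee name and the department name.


INNER JOIN keeps only employees rows whose dept_id matches an id in departments. Walk through each employee:
  - employee 1 (Quinn): dept_id=NULL, no match -> dropped
  - employee 2 (Yara): dept_id=1 -> matches Sales
  - employee 3 (Jack): dept_id=3 -> matches Research
  - employee 4 (Mia): dept_id=3 -> matches Research
  - employee 5 (Dave): dept_id=2 -> matches Product
So 1 of 5 rows is dropped.

SQL:
SELECT a.name, b.name AS department
FROM employees a
INNER JOIN departments b ON a.dept_id = b.id

Result:
name | department
-----+-----------
Yara | Sales     
Jack | Research  
Mia  | Research  
Dave | Product   


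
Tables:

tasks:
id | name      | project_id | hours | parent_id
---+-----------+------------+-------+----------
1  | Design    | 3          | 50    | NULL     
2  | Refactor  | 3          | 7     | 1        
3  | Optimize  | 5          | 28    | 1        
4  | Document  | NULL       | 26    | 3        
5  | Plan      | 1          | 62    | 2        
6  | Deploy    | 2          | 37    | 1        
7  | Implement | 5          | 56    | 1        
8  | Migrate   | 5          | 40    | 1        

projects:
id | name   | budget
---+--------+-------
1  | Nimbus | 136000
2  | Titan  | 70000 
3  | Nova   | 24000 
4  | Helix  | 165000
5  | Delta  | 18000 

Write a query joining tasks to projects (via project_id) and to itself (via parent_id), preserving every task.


Two LEFT JOINs from the same base table tasks: one to projects via project_id, one to tasks itself via parent_id. Both are LEFT so every task is preserved.
Match against projects:
  - task 1 (Design): project_id=3 -> matches Nova
  - task 2 (Refactor): project_id=3 -> matches Nova
  - task 3 (Optimize): project_id=5 -> matches Delta
  - task 4 (Document): project_id=NULL, no match -> kept with NULL
  - task 5 (Plan): project_id=1 -> matches Nimbus
  - task 6 (Deploy): project_id=2 -> matches Titan
  - task 7 (Implement): project_id=5 -> matches Delta
  - task 8 (Migrate): project_id=5 -> matches Delta
Match against tasks (self):
  - task 1 (Design): parent_id=NULL -> NULL
  - task 2 (Refactor): parent_id=1 -> Design
  - task 3 (Optimize): parent_id=1 -> Design
  - task 4 (Document): parent_id=3 -> Optimize
  - task 5 (Plan): parent_id=2 -> Refactor
  - task 6 (Deploy): parent_id=1 -> Design
  - task 7 (Implement): parent_id=1 -> Design
  - task 8 (Migrate): parent_id=1 -> Design

SQL:
SELECT a.name, b.name AS project, c.name AS parent
FROM tasks a
LEFT JOIN projects b ON a.project_id = b.id
LEFT JOIN tasks c ON a.parent_id = c.id

Result:
name      | project | parent  
----------+---------+---------
Design    | Nova    | NULL    
Refactor  | Nova    | Design  
Optimize  | Delta   | Design  
Document  | NULL    | Optimize
Plan      | Nimbus  | Refactor
Deploy    | Titan   | Design  
Implement | Delta   | Design  
Migrate   | Delta   | Design  


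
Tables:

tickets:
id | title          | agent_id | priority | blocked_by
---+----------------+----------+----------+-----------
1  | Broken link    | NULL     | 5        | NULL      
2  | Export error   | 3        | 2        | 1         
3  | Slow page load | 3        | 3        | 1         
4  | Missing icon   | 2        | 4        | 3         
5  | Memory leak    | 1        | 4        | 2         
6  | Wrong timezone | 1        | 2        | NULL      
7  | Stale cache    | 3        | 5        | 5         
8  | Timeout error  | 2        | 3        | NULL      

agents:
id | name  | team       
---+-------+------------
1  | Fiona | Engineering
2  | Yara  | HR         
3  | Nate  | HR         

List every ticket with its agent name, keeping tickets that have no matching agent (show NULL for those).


LEFT JOIN keeps every row from tickets (the left table); where agent_id has no match in agents, the agent columns become NULL. Walk through each ticket:
  - ticket 1 (Broken link): agent_id=NULL, no match -> kept with NULL
  - ticket 2 (Export error): agent_id=3 -> matches Nate
  - ticket 3 (Slow page load): agent_id=3 -> matches Nate
  - ticket 4 (Missing icon): agent_id=2 -> matches Yara
  - ticket 5 (Memory leak): agent_id=1 -> matches Fiona
  - ticket 6 (Wrong timezone): agent_id=1 -> matches Fiona
  - ticket 7 (Stale cache): agent_id=3 -> matches Nate
  - ticket 8 (Timeout error): agent_id=2 -> matches Yara
All 8 rows appear; 1 has NULL agent.

SQL:
SELECT a.title, b.name AS agent
FROM tickets a
LEFT JOIN agents b ON a.agent_id = b.id

Result:
title          | agent
---------------+------
Broken link    | NULL 
Export error   | Nate 
Slow page load | Nate 
Missing icon   | Yara 
Memory leak    | Fiona
Wrong timezone | Fiona
Stale cache    | Nate 
Timeout error  | Yara 


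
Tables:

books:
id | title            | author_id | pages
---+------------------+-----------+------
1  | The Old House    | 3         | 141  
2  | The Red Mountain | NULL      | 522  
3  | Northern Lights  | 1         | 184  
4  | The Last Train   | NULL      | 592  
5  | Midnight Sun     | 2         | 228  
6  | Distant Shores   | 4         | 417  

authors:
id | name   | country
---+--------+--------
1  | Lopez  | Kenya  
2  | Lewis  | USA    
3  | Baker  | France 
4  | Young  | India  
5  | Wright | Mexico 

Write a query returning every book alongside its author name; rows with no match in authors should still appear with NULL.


LEFT JOIN keeps every row from books (the left table); where author_id has no match in authors, the author columns become NULL. Walk through each book:
  - book 1 (The Old House): author_id=3 -> matches Baker
  - book 2 (The Red Mountain): author_id=NULL, no match -> kept with NULL
  - book 3 (Northern Lights): author_id=1 -> matches Lopez
  - book 4 (The Last Train): author_id=NULL, no match -> kept with NULL
  - book 5 (Midnight Sun): author_id=2 -> matches Lewis
  - book 6 (Distant Shores): author_id=4 -> matches Young
All 6 rows appear; 2 have NULL author.

SQL:
SELECT a.title, b.name AS author
FROM books a
LEFT JOIN authors b ON a.author_id = b.id

Result:
title            | author
-----------------+-------
The Old House    | Baker 
The Red Mountain | NULL  
Northern Lights  | Lopez 
The Last Train   | NULL  
Midnight Sun     | Lewis 
Distant Shores   | Young 


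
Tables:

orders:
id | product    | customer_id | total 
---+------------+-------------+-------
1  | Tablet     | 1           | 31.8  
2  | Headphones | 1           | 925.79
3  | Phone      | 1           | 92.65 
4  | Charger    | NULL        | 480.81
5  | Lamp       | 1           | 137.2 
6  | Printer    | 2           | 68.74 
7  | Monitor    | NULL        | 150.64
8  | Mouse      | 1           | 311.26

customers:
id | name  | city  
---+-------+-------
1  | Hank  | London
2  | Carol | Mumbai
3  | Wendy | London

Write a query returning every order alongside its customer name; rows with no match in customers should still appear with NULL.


LEFT JOIN keeps every row from orders (the left table); where customer_id has no match in customers, the customer columns become NULL. Walk through each order:
  - order 1 (Tablet): customer_id=1 -> matches Hank
  - order 2 (Headphones): customer_id=1 -> matches Hank
  - order 3 (Phone): customer_id=1 -> matches Hank
  - order 4 (Charger): customer_id=NULL, no match -> kept with NULL
  - order 5 (Lamp): customer_id=1 -> matches Hank
  - order 6 (Printer): customer_id=2 -> matches Carol
  - order 7 (Monitor): customer_id=NULL, no match -> kept with NULL
  - order 8 (Mouse): customer_id=1 -> matches Hank
All 8 rows appear; 2 have NULL customer.

SQL:
SELECT a.product, b.name AS customer
FROM orders a
LEFT JOIN customers b ON a.customer_id = b.id

Result:
product    | customer
-----------+---------
Tablet     | Hank    
Headphones | Hank    
Phone      | Hank    
Charger    | NULL    
Lamp       | Hank    
Printer    | Carol   
Monitor    | NULL    
Mouse      | Hank    


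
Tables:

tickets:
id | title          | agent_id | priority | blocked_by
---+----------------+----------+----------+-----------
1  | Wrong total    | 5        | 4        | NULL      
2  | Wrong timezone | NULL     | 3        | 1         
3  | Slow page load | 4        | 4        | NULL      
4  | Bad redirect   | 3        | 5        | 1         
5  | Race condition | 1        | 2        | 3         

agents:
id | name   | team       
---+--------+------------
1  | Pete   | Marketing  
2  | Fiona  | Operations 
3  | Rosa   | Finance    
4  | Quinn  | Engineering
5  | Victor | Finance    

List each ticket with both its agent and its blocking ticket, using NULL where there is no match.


Two LEFT JOINs from the same base table tickets: one to agents via agent_id, one to tickets itself via blocked_by. Both are LEFT so every ticket is preserved.
Match against agents:
  - ticket 1 (Wrong total): agent_id=5 -> matches Victor
  - ticket 2 (Wrong timezone): agent_id=NULL, no match -> kept with NULL
  - ticket 3 (Slow page load): agent_id=4 -> matches Quinn
  - ticket 4 (Bad redirect): agent_id=3 -> matches Rosa
  - ticket 5 (Race condition): agent_id=1 -> matches Pete
Match against tickets (self):
  - ticket 1 (Wrong total): blocked_by=NULL -> NULL
  - ticket 2 (Wrong timezone): blocked_by=1 -> Wrong total
  - ticket 3 (Slow page load): blocked_by=NULL -> NULL
  - ticket 4 (Bad redirect): blocked_by=1 -> Wrong total
  - ticket 5 (Race condition): blocked_by=3 -> Slow page load

SQL:
SELECT a.title, b.name AS agent, c.title AS blocked_by
FROM tickets a
LEFT JOIN agents b ON a.agent_id = b.id
LEFT JOIN tickets c ON a.blocked_by = c.id

Result:
title          | agent  | blocked_by    
---------------+--------+---------------
Wrong total    | Victor | NULL          
Wrong timezone | NULL   | Wrong total   
Slow page load | Quinn  | NULL          
Bad redirect   | Rosa   | Wrong total   
Race condition | Pete   | Slow page load


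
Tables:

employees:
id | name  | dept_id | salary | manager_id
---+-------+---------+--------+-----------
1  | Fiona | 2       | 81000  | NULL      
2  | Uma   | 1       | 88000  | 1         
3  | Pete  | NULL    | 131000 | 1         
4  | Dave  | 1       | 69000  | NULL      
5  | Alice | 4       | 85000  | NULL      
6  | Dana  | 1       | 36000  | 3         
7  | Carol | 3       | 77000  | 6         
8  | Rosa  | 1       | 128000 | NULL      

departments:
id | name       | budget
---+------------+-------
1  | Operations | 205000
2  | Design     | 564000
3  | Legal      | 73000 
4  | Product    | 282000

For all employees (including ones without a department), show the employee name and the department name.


LEFT JOIN keeps every row from employees (the left table); where dept_id has no match in departments, the department columns become NULL. Walk through each employee:
  - employee 1 (Fiona): dept_id=2 -> matches Design
  - employee 2 (Uma): dept_id=1 -> matches Operations
  - employee 3 (Pete): dept_id=NULL, no match -> kept with NULL
  - employee 4 (Dave): dept_id=1 -> matches Operations
  - employee 5 (Alice): dept_id=4 -> matches Product
  - employee 6 (Dana): dept_id=1 -> matches Operations
  - employee 7 (Carol): dept_id=3 -> matches Legal
  - employee 8 (Rosa): dept_id=1 -> matches Operations
All 8 rows appear; 1 has NULL department.

SQL:
SELECT a.name, b.name AS department
FROM employees a
LEFT JOIN departments b ON a.dept_id = b.id

Result:
name  | department
------+-----------
Fiona | Design    
Uma   | Operations
Pete  | NULL      
Dave  | Operations
Alice | Product   
Dana  | Operations
Carol | Legal     
Rosa  | Operations


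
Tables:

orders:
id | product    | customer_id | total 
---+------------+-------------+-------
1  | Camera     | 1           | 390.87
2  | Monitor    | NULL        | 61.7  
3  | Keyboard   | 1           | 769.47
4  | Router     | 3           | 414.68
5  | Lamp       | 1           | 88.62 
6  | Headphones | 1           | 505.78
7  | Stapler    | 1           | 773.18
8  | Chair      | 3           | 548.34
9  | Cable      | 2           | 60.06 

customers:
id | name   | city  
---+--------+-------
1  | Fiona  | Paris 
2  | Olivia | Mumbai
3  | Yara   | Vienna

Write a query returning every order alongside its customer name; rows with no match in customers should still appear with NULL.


LEFT JOIN keeps every row from orders (the left table); where customer_id has no match in customers, the customer columns become NULL. Walk through each order:
  - order 1 (Camera): customer_id=1 -> matches Fiona
  - order 2 (Monitor): customer_id=NULL, no match -> kept with NULL
  - order 3 (Keyboard): customer_id=1 -> matches Fiona
  - order 4 (Router): customer_id=3 -> matches Yara
  - order 5 (Lamp): customer_id=1 -> matches Fiona
  - order 6 (Headphones): customer_id=1 -> matches Fiona
  - order 7 (Stapler): customer_id=1 -> matches Fiona
  - order 8 (Chair): customer_id=3 -> matches Yara
  - order 9 (Cable): customer_id=2 -> matches Olivia
All 9 rows appear; 1 has NULL customer.

SQL:
SELECT a.product, b.name AS customer
FROM orders a
LEFT JOIN customers b ON a.customer_id = b.id

Result:
product    | customer
-----------+---------
Camera     | Fiona   
Monitor    | NULL    
Keyboard   | Fiona   
Router     | Yara    
Lamp       | Fiona   
Headphones | Fiona   
Stapler    | Fiona   
Chair      | Yara    
Cable      | Olivia  


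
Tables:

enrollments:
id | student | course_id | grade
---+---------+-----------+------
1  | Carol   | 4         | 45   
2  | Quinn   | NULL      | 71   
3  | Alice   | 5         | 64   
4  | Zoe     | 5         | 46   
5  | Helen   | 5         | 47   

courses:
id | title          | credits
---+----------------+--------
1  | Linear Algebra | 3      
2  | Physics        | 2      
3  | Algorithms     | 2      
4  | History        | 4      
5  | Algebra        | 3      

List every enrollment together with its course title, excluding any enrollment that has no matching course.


INNER JOIN keeps only enrollments rows whose course_id matches an id in courses. Walk through each enrollment:
  - enrollment 1 (Carol): course_id=4 -> matches History
  - enrollment 2 (Quinn): course_id=NULL, no match -> dropped
  - enrollment 3 (Alice): course_id=5 -> matches Algebra
  - enrollment 4 (Zoe): course_id=5 -> matches Algebra
  - enrollment 5 (Helen): course_id=5 -> matches Algebra
So 1 of 5 rows is dropped.

SQL:
SELECT a.student, b.title AS course
FROM enrollments a
INNER JOIN courses b ON a.course_id = b.id

Result:
student | course 
--------+--------
Carol   | History
Alice   | Algebra
Zoe     | Algebra
Helen   | Algebra


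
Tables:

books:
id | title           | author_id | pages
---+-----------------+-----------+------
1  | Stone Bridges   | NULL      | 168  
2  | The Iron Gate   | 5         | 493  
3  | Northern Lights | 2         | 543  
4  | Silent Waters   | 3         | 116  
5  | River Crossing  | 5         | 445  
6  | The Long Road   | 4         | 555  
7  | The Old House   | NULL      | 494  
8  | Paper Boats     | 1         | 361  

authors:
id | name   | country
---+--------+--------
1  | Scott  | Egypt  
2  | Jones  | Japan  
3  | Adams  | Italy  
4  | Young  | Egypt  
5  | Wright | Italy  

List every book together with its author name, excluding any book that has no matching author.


INNER JOIN keeps only books rows whose author_id matches an id in authors. Walk through each book:
  - book 1 (Stone Bridges): author_id=NULL, no match -> dropped
  - book 2 (The Iron Gate): author_id=5 -> matches Wright
  - book 3 (Northern Lights): author_id=2 -> matches Jones
  - book 4 (Silent Waters): author_id=3 -> matches Adams
  - book 5 (River Crossing): author_id=5 -> matches Wright
  - book 6 (The Long Road): author_id=4 -> matches Young
  - book 7 (The Old House): author_id=NULL, no match -> dropped
  - book 8 (Paper Boats): author_id=1 -> matches Scott
So 2 of 8 rows are dropped.

SQL:
SELECT a.title, b.name AS author
FROM books a
INNER JOIN authors b ON a.author_id = b.id

Result:
title           | author
----------------+-------
The Iron Gate   | Wright
Northern Lights | Jones 
Silent Waters   | Adams 
River Crossing  | Wright
The Long Road   | Young 
Paper Boats     | Scott 
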